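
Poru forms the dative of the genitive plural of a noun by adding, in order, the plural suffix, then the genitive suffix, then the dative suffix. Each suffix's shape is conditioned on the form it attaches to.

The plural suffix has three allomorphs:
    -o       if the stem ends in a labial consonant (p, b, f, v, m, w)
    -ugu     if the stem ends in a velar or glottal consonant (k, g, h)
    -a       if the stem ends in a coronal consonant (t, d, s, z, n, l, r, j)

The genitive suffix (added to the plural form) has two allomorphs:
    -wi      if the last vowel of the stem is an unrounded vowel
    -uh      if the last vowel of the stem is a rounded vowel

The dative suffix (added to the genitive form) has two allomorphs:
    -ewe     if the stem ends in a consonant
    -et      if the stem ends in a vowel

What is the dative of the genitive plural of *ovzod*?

ovzodawiet

*ovzod* — final consonant /d/ (coronal) → -a → *ovzoda*.
The plural form *ovzoda*: last vowel = /a/, an unrounded vowel → -wi → *ovzodawi*.
Since the final sound of the genitive form *ovzodawi* is /i/ (a vowel), it takes -et, giving *ovzodawiet*.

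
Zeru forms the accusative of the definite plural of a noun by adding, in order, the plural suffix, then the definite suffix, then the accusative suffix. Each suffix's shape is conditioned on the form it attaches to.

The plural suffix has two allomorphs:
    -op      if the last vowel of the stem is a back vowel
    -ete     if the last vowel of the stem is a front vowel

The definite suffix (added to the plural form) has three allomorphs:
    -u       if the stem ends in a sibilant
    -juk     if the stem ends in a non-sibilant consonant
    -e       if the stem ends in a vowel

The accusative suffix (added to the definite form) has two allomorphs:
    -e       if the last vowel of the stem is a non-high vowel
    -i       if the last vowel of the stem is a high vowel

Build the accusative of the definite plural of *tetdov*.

tetdovopjuki

*tetdov*: last vowel = /o/, a back vowel → -op → *tetdovop*.
The plural form *tetdovop* — final sound /p/ (a non-sibilant consonant) → -juk → *tetdovopjuk*.
Since the last vowel of the definite form *tetdovopjuk* is /u/ (a high vowel), it takes -i, giving *tetdovopjuki*.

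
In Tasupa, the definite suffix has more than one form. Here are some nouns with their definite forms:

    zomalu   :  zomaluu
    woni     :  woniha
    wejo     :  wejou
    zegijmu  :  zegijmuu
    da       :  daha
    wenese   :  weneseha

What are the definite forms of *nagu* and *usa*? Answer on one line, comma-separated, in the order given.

The pattern is rounding harmony: -u when the last vowel of the stem is a rounded vowel (*zomalu*, *wejo*, *zegijmu*); -ha when the last vowel of the stem is an unrounded vowel (*woni*, *da*, *wenese*).
Since the last vowel of *nagu* is /u/ (a rounded vowel), it takes -u, giving *naguu*.
Since the last vowel of *usa* is /a/ (an unrounded vowel), it takes -ha, giving *usaha*.

naguu, usaha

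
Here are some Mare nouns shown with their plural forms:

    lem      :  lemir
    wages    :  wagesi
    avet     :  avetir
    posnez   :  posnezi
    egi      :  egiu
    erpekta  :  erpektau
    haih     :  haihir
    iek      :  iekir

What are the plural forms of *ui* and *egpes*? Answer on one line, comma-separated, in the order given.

Looking at the final sound of each stem: -i when the stem ends in a sibilant (*wages*, *posnez*); -ir when the stem ends in a non-sibilant consonant (*lem*, *avet*, *haih*, *iek*); -u when the stem ends in a vowel (*egi*, *erpekta*).
The final sound of *ui* is /i/, which is a vowel, so the suffix is -u, giving *uiu*.
*egpes*: final sound = /s/, a sibilant → -i → *egpesi*.

uiu, egpesi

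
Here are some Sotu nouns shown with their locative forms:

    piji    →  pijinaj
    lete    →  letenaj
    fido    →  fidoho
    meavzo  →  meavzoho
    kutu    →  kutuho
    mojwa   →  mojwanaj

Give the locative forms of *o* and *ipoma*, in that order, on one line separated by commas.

The pattern is rounding harmony: -ho when the last vowel of the stem is a rounded vowel (*fido*, *meavzo*, *kutu*); -naj when the last vowel of the stem is an unrounded vowel (*piji*, *lete*, *mojwa*).
*o* — last vowel /o/ (a rounded vowel) → -ho → *oho*.
Since the last vowel of *ipoma* is /a/ (an unrounded vowel), it takes -naj, giving *ipomanaj*.

oho, ipomanaj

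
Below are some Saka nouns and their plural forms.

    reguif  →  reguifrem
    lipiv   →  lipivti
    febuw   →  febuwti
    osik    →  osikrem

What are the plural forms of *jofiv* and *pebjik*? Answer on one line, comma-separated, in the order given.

jofivti, pebjikrem

The suffix is conditioned by the final consonant: -rem when the stem ends in a voiceless consonant (*reguif*, *osik*); -ti when the stem ends in a voiced consonant (*lipiv*, *febuw*).
Since the final consonant of *jofiv* is /v/ (voiced), it takes -ti, giving *jofivti*.
Since the final consonant of *pebjik* is /k/ (voiceless), it takes -rem, giving *pebjikrem*.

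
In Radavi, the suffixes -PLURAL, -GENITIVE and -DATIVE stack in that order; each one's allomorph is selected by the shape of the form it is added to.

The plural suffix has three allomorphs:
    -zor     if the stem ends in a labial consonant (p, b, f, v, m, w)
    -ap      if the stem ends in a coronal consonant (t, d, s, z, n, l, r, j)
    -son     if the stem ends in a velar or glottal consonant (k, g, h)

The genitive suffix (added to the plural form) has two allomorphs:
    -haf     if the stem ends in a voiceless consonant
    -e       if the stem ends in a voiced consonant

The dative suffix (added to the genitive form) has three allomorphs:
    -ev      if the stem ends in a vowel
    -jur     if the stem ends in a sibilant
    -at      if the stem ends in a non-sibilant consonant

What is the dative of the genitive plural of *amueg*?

*amueg* — final consonant /g/ (velar/glottal) → -son → *amuegson*.
The plural form *amuegson* — final consonant /n/ (voiced) → -e → *amuegsone*.
Since the final sound of the genitive form *amuegsone* is /e/ (a vowel), it takes -ev, giving *amuegsoneev*.

amuegsoneev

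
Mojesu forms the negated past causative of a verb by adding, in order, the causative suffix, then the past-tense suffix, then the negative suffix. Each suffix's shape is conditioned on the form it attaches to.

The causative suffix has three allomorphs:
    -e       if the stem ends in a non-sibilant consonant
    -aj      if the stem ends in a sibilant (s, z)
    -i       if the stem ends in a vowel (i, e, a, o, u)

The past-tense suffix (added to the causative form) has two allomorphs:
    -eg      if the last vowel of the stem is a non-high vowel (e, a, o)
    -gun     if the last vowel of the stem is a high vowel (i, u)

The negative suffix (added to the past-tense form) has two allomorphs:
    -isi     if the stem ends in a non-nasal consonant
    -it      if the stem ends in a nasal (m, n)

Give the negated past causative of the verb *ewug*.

The final sound of *ewug* is /g/, which is a non-sibilant consonant, so the causative suffix is -e, giving *ewuge*.
The causative form *ewuge* — last vowel /e/ (a non-high vowel) → -eg → *ewugeeg*.
The past-tense form *ewugeeg*: final consonant = /g/, non-nasal → -isi → *ewugeegisi*.

ewugeegisi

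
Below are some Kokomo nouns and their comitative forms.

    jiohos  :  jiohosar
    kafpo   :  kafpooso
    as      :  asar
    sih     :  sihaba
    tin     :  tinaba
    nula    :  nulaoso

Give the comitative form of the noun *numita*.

numitaoso

The alternation tracks the final sound of the stem — -ar when the stem ends in a sibilant (*jiohos*, *as*); -aba when the stem ends in a non-sibilant consonant (*sih*, *tin*); -oso when the stem ends in a vowel (*kafpo*, *nula*).
The final sound of *numita* is /a/, which is a vowel, so the suffix is -oso, giving *numitaoso*.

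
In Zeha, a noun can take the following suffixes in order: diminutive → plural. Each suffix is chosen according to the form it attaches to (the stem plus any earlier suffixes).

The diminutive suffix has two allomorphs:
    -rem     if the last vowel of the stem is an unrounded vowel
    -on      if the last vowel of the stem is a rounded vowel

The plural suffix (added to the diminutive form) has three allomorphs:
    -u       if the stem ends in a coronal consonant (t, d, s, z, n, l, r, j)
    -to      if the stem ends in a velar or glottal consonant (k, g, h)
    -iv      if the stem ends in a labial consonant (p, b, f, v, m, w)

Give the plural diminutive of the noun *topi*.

topiremiv

*topi* — last vowel /i/ (an unrounded vowel) → -rem → *topirem*.
The final consonant of the diminutive form *topirem* is /m/, which is labial, so the plural suffix is -iv, giving *topiremiv*.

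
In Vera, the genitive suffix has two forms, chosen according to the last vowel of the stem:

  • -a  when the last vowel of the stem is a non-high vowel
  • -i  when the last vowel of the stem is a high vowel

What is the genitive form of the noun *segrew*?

*segrew* — last vowel /e/ (a non-high vowel) → -a → *segrewa*.

segrewa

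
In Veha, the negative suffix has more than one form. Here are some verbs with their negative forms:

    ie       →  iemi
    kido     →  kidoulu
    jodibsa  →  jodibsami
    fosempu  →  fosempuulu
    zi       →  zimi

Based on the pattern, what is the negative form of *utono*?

Looking at the last vowel of each stem: -ulu when the last vowel of the stem is a rounded vowel (*kido*, *fosempu*); -mi when the last vowel of the stem is an unrounded vowel (*ie*, *jodibsa*, *zi*).
Since the last vowel of *utono* is /o/ (a rounded vowel), it takes -ulu, giving *utonoulu*.

utonoulu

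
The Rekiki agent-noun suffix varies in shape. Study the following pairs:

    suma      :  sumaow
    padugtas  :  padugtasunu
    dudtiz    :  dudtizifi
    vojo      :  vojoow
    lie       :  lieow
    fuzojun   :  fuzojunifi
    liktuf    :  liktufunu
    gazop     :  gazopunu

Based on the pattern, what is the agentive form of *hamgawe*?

hamgaweow

The suffix is conditioned by the final sound: -unu when the stem ends in a voiceless consonant (*padugtas*, *liktuf*, *gazop*); -ifi when the stem ends in a voiced consonant (*dudtiz*, *fuzojun*); -ow when the stem ends in a vowel (*suma*, *vojo*, *lie*).
Since the final sound of *hamgawe* is /e/ (a vowel), it takes -ow, giving *hamgaweow*.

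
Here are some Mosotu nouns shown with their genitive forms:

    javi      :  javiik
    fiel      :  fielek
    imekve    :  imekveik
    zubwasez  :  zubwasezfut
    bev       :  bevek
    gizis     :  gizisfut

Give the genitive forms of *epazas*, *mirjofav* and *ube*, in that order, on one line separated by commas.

epazasfut, mirjofavek, ubeik

The alternation tracks the final sound of the stem — -fut when the stem ends in a sibilant (*zubwasez*, *gizis*); -ek when the stem ends in a non-sibilant consonant (*fiel*, *bev*); -ik when the stem ends in a vowel (*javi*, *imekve*).
*epazas*: final sound = /s/, a sibilant → -fut → *epazasfut*.
*mirjofav* — final sound /v/ (a non-sibilant consonant) → -ek → *mirjofavek*.
*ube*: final sound = /e/, a vowel → -ik → *ubeik*.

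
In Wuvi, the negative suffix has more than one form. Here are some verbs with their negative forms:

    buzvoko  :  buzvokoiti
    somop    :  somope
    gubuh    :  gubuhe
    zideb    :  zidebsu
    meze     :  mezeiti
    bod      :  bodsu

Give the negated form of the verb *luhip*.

luhipe

The alternation tracks the final sound of the stem — -e when the stem ends in a voiceless consonant (*somop*, *gubuh*); -su when the stem ends in a voiced consonant (*zideb*, *bod*); -iti when the stem ends in a vowel (*buzvoko*, *meze*).
*luhip* — final sound /p/ (a voiceless consonant) → -e → *luhipe*.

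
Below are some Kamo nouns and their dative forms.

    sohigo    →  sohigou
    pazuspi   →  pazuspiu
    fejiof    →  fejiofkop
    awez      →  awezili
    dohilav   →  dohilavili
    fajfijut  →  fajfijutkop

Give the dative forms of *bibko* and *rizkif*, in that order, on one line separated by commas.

The pattern is voicing of the final sound: -kop when the stem ends in a voiceless consonant (*fejiof*, *fajfijut*); -ili when the stem ends in a voiced consonant (*awez*, *dohilav*); -u when the stem ends in a vowel (*sohigo*, *pazuspi*).
*bibko*: final sound = /o/, a vowel → -u → *bibkou*.
Since the final sound of *rizkif* is /f/ (a voiceless consonant), it takes -kop, giving *rizkifkop*.

bibkou, rizkifkop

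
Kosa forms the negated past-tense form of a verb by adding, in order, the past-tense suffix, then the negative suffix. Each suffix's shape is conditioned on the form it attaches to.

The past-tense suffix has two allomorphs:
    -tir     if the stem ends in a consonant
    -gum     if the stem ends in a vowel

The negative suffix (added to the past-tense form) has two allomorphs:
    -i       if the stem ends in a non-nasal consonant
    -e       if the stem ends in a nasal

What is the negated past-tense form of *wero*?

The final sound of *wero* is /o/, which is a vowel, so the past-tense suffix is -gum, giving *werogum*.
The past-tense form *werogum*: final consonant = /m/, a nasal → -e → *werogume*.

werogume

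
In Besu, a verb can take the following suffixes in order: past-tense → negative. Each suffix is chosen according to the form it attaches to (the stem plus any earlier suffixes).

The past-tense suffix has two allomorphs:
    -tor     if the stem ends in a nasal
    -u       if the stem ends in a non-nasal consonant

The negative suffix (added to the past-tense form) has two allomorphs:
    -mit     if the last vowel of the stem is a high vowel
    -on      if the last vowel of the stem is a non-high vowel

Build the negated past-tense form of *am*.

*am*: final consonant = /m/, a nasal → -tor → *amtor*.
Since the last vowel of the past-tense form *amtor* is /o/ (a non-high vowel), it takes -on, giving *amtoron*.

amtoron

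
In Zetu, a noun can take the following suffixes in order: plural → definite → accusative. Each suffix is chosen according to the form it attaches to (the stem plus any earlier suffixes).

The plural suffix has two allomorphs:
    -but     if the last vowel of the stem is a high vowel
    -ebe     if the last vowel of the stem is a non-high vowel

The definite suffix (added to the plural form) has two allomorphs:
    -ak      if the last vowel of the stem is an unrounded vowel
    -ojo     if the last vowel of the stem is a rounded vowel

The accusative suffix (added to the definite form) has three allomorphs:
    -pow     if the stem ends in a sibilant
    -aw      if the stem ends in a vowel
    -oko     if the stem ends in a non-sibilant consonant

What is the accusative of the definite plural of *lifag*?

lifagebeakoko

Since the last vowel of *lifag* is /a/ (a non-high vowel), it takes -ebe, giving *lifagebe*.
The plural form *lifagebe* — last vowel /e/ (an unrounded vowel) → -ak → *lifagebeak*.
The definite form *lifagebeak*: final sound = /k/, a non-sibilant consonant → -oko → *lifagebeakoko*.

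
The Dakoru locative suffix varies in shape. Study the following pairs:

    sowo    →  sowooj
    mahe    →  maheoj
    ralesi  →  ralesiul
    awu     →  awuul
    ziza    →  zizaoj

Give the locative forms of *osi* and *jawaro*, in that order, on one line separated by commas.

osiul, jawarooj

The alternation tracks the last vowel of the stem — -ul when the last vowel of the stem is a high vowel (*ralesi*, *awu*); -oj when the last vowel of the stem is a non-high vowel (*sowo*, *mahe*, *ziza*).
The last vowel of *osi* is /i/, which is a high vowel, so the suffix is -ul, giving *osiul*.
The last vowel of *jawaro* is /o/, which is a non-high vowel, so the suffix is -oj, giving *jawarooj*.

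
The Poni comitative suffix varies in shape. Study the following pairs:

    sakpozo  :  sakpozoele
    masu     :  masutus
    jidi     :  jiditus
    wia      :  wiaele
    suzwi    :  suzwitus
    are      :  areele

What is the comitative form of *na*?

The alternation tracks the last vowel of the stem — -tus when the last vowel of the stem is a high vowel (*masu*, *jidi*, *suzwi*); -ele when the last vowel of the stem is a non-high vowel (*sakpozo*, *wia*, *are*).
*na*: last vowel = /a/, a non-high vowel → -ele → *naele*.

naele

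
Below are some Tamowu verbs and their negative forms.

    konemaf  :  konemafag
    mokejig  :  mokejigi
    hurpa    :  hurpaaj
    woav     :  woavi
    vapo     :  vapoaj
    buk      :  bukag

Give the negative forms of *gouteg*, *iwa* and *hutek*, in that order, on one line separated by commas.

The alternation tracks the final sound of the stem — -ag when the stem ends in a voiceless consonant (*konemaf*, *buk*); -i when the stem ends in a voiced consonant (*mokejig*, *woav*); -aj when the stem ends in a vowel (*hurpa*, *vapo*).
*gouteg*: final sound = /g/, a voiced consonant → -i → *goutegi*.
Since the final sound of *iwa* is /a/ (a vowel), it takes -aj, giving *iwaaj*.
*hutek* — final sound /k/ (a voiceless consonant) → -ag → *hutekag*.

goutegi, iwaaj, hutekag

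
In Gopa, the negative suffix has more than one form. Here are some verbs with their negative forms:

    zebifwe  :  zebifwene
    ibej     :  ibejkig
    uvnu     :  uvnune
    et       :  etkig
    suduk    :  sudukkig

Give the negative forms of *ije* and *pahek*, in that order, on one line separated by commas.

ijene, pahekkig

The alternation tracks the final sound of the stem — -kig when the stem ends in a consonant (*ibej*, *et*, *suduk*); -ne when the stem ends in a vowel (*zebifwe*, *uvnu*).
*ije* — final sound /e/ (a vowel) → -ne → *ijene*.
Since the final sound of *pahek* is /k/ (a consonant), it takes -kig, giving *pahekkig*.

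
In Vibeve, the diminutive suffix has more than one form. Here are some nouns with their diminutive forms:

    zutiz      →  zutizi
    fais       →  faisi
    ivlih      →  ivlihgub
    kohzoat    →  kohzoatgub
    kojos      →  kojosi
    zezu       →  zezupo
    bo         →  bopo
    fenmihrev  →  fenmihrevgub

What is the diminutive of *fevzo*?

fevzopo

The alternation tracks the final sound of the stem — -i when the stem ends in a sibilant (*zutiz*, *fais*, *kojos*); -gub when the stem ends in a non-sibilant consonant (*ivlih*, *kohzoat*, *fenmihrev*); -po when the stem ends in a vowel (*zezu*, *bo*).
The final sound of *fevzo* is /o/, which is a vowel, so the suffix is -po, giving *fevzopo*.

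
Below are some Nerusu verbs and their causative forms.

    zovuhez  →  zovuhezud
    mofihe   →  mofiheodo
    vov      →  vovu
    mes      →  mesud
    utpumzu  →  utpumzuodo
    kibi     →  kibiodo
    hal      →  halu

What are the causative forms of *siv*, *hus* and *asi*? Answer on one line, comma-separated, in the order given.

sivu, husud, asiodo

Looking at the final sound of each stem: -ud when the stem ends in a sibilant (*zovuhez*, *mes*); -u when the stem ends in a non-sibilant consonant (*vov*, *hal*); -odo when the stem ends in a vowel (*mofihe*, *utpumzu*, *kibi*).
Since the final sound of *siv* is /v/ (a non-sibilant consonant), it takes -u, giving *sivu*.
*hus* — final sound /s/ (a sibilant) → -ud → *husud*.
Since the final sound of *asi* is /i/ (a vowel), it takes -odo, giving *asiodo*.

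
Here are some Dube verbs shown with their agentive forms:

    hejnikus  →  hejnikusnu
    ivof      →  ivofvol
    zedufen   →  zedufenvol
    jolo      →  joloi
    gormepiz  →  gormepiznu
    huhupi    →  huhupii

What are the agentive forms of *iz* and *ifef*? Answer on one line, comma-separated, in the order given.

iznu, ifefvol

The suffix is conditioned by the final sound: -nu when the stem ends in a sibilant (*hejnikus*, *gormepiz*); -vol when the stem ends in a non-sibilant consonant (*ivof*, *zedufen*); -i when the stem ends in a vowel (*jolo*, *huhupi*).
*iz*: final sound = /z/, a sibilant → -nu → *iznu*.
*ifef*: final sound = /f/, a non-sibilant consonant → -vol → *ifefvol*.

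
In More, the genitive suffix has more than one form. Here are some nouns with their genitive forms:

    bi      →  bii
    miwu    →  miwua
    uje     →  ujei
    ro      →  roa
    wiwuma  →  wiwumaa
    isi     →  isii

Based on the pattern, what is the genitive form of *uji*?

ujii

The suffix is conditioned by the last vowel: -i when the last vowel of the stem is a front vowel (*bi*, *uje*, *isi*); -a when the last vowel of the stem is a back vowel (*miwu*, *ro*, *wiwuma*).
*uji*: last vowel = /i/, a front vowel → -i → *ujii*.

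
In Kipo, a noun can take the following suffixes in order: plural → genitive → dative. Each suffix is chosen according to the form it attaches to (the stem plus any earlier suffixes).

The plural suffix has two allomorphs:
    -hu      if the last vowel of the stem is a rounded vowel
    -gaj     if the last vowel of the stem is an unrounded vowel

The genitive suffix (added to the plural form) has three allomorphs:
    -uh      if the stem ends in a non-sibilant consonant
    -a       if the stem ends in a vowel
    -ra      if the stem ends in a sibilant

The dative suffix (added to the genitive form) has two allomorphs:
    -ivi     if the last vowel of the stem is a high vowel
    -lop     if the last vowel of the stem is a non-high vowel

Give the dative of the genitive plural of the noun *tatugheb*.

*tatugheb* — last vowel /e/ (an unrounded vowel) → -gaj → *tatughebgaj*.
The plural form *tatughebgaj*: final sound = /j/, a non-sibilant consonant → -uh → *tatughebgajuh*.
The genitive form *tatughebgajuh* — last vowel /u/ (a high vowel) → -ivi → *tatughebgajuhivi*.

tatughebgajuhivi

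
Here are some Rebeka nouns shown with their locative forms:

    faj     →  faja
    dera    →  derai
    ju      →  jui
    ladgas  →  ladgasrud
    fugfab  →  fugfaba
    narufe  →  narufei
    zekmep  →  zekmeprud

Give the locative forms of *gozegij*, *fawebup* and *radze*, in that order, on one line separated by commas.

The pattern is voicing of the final sound: -rud when the stem ends in a voiceless consonant (*ladgas*, *zekmep*); -a when the stem ends in a voiced consonant (*faj*, *fugfab*); -i when the stem ends in a vowel (*dera*, *ju*, *narufe*).
*gozegij*: final sound = /j/, a voiced consonant → -a → *gozegija*.
*fawebup*: final sound = /p/, a voiceless consonant → -rud → *fawebuprud*.
*radze* — final sound /e/ (a vowel) → -i → *radzei*.

gozegija, fawebuprud, radzei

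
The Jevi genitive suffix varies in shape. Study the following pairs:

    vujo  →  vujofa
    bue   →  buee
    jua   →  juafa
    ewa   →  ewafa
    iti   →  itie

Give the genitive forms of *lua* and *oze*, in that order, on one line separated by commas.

luafa, ozee

The pattern is front/back vowel harmony: -e when the last vowel of the stem is a front vowel (*bue*, *iti*); -fa when the last vowel of the stem is a back vowel (*vujo*, *jua*, *ewa*).
Since the last vowel of *lua* is /a/ (a back vowel), it takes -fa, giving *luafa*.
Since the last vowel of *oze* is /e/ (a front vowel), it takes -e, giving *ozee*.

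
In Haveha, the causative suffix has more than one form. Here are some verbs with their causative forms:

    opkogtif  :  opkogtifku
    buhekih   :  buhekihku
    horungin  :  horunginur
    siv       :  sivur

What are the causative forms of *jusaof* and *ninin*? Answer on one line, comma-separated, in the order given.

The suffix is conditioned by the final consonant: -ku when the stem ends in a voiceless consonant (*opkogtif*, *buhekih*); -ur when the stem ends in a voiced consonant (*horungin*, *siv*).
*jusaof*: final consonant = /f/, voiceless → -ku → *jusaofku*.
Since the final consonant of *ninin* is /n/ (voiced), it takes -ur, giving *nininur*.

jusaofku, nininur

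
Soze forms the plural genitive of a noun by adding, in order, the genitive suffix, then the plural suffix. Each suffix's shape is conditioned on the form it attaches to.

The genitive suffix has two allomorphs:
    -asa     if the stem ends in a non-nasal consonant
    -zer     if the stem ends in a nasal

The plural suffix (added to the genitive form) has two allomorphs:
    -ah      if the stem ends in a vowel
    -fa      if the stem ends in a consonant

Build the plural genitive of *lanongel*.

Since the final consonant of *lanongel* is /l/ (non-nasal), it takes -asa, giving *lanongelasa*.
The final sound of the genitive form *lanongelasa* is /a/, which is a vowel, so the plural suffix is -ah, giving *lanongelasaah*.

lanongelasaah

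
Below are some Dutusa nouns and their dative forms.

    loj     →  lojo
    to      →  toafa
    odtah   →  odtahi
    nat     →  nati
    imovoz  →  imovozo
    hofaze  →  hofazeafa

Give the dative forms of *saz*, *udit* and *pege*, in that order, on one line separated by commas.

sazo, uditi, pegeafa

The suffix is conditioned by the final sound: -i when the stem ends in a voiceless consonant (*odtah*, *nat*); -o when the stem ends in a voiced consonant (*loj*, *imovoz*); -afa when the stem ends in a vowel (*to*, *hofaze*).
Since the final sound of *saz* is /z/ (a voiced consonant), it takes -o, giving *sazo*.
*udit* — final sound /t/ (a voiceless consonant) → -i → *uditi*.
Since the final sound of *pege* is /e/ (a vowel), it takes -afa, giving *pegeafa*.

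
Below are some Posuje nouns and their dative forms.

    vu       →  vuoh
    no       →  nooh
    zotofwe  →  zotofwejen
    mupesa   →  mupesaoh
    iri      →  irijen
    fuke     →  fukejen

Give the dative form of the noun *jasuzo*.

jasuzooh

The alternation tracks the last vowel of the stem — -jen when the last vowel of the stem is a front vowel (*zotofwe*, *iri*, *fuke*); -oh when the last vowel of the stem is a back vowel (*vu*, *no*, *mupesa*).
The last vowel of *jasuzo* is /o/, which is a back vowel, so the suffix is -oh, giving *jasuzooh*.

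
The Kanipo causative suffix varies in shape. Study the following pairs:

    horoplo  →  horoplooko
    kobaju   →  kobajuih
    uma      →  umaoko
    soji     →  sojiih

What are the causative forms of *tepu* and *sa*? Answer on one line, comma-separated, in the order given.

tepuih, saoko

The pattern is height harmony: -ih when the last vowel of the stem is a high vowel (*kobaju*, *soji*); -oko when the last vowel of the stem is a non-high vowel (*horoplo*, *uma*).
*tepu* — last vowel /u/ (a high vowel) → -ih → *tepuih*.
*sa*: last vowel = /a/, a non-high vowel → -oko → *saoko*.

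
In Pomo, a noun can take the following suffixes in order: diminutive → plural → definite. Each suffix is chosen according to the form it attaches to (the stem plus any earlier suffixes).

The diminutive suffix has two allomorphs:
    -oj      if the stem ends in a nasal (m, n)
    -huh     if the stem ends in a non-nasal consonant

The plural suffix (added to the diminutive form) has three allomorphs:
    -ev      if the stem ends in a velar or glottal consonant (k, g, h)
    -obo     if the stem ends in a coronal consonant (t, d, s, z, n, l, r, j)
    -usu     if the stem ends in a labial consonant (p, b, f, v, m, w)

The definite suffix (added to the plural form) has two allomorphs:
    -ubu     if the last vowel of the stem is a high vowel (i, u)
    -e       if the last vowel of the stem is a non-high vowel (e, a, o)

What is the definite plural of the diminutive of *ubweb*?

The final consonant of *ubweb* is /b/, which is non-nasal, so the diminutive suffix is -huh, giving *ubwebhuh*.
The diminutive form *ubwebhuh*: final consonant = /h/, velar/glottal → -ev → *ubwebhuhev*.
The plural form *ubwebhuhev* — last vowel /e/ (a non-high vowel) → -e → *ubwebhuheve*.

ubwebhuheve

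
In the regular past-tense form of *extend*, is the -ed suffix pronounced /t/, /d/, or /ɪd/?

/ɪd/

The stem *extend* ends in /t/ or /d/.
The -ed suffix is realized as /ɪd/ after /t, d/; as /t/ after other voiceless consonants; and as /d/ after other voiced sounds.
So -ed on *extend* is pronounced /ɪd/.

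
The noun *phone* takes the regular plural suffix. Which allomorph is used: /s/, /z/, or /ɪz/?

The stem *phone* ends in a voiced non-sibilant sound.
The plural suffix surfaces as /ɪz/ after sibilants, /s/ after other voiceless consonants, and /z/ after other voiced sounds.
So the plural -s on *phone* is pronounced /z/.

/z/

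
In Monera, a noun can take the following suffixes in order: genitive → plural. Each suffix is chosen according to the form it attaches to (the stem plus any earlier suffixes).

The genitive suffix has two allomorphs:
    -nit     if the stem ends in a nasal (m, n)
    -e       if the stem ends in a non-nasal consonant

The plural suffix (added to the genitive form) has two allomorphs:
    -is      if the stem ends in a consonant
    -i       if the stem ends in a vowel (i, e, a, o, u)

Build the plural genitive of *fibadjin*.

*fibadjin* — final consonant /n/ (a nasal) → -nit → *fibadjinnit*.
Since the final sound of the genitive form *fibadjinnit* is /t/ (a consonant), it takes -is, giving *fibadjinnitis*.

fibadjinnitis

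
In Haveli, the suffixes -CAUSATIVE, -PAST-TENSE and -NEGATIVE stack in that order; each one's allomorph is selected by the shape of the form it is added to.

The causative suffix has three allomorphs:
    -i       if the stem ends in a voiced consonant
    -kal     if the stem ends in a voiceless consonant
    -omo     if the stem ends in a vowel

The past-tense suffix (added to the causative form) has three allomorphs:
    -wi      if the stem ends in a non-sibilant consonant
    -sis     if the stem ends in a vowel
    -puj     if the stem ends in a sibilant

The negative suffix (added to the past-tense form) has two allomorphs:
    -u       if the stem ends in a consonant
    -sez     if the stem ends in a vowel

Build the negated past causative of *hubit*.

hubitkalwisez

*hubit*: final sound = /t/, a voiceless consonant → -kal → *hubitkal*.
The causative form *hubitkal* — final sound /l/ (a non-sibilant consonant) → -wi → *hubitkalwi*.
Since the final sound of the past-tense form *hubitkalwi* is /i/ (a vowel), it takes -sez, giving *hubitkalwisez*.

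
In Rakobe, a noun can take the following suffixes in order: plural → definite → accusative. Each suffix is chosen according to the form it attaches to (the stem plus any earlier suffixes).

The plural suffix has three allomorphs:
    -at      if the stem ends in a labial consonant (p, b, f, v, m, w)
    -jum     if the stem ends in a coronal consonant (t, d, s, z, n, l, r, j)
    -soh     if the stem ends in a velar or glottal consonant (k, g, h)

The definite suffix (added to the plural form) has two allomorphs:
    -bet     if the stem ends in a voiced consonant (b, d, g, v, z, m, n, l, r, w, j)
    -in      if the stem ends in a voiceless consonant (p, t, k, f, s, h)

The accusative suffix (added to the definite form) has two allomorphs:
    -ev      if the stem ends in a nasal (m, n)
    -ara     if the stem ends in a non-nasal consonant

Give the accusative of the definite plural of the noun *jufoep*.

jufoepatinev

*jufoep*: final consonant = /p/, labial → -at → *jufoepat*.
The plural form *jufoepat* — final consonant /t/ (voiceless) → -in → *jufoepatin*.
The definite form *jufoepatin* — final consonant /n/ (a nasal) → -ev → *jufoepatinev*.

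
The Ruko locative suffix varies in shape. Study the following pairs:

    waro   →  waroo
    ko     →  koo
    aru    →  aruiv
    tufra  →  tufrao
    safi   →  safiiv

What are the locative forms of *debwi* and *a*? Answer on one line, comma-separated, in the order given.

debwiiv, ao

The suffix is conditioned by the last vowel: -iv when the last vowel of the stem is a high vowel (*aru*, *safi*); -o when the last vowel of the stem is a non-high vowel (*waro*, *ko*, *tufra*).
*debwi* — last vowel /i/ (a high vowel) → -iv → *debwiiv*.
Since the last vowel of *a* is /a/ (a non-high vowel), it takes -o, giving *ao*.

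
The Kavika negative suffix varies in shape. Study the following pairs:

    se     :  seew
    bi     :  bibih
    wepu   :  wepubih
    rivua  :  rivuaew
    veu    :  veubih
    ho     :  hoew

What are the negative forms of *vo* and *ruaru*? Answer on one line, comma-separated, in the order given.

Looking at the last vowel of each stem: -bih when the last vowel of the stem is a high vowel (*bi*, *wepu*, *veu*); -ew when the last vowel of the stem is a non-high vowel (*se*, *rivua*, *ho*).
*vo* — last vowel /o/ (a non-high vowel) → -ew → *voew*.
*ruaru* — last vowel /u/ (a high vowel) → -bih → *ruarubih*.

voew, ruarubih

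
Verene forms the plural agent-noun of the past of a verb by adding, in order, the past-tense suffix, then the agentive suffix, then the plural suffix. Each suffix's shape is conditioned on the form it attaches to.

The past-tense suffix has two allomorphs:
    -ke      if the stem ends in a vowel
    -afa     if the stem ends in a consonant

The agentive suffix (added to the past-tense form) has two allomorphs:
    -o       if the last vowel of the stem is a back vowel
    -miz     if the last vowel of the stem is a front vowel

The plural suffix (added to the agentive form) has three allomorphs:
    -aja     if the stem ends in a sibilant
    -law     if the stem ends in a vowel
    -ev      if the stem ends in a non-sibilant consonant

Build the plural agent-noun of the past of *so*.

Since the final sound of *so* is /o/ (a vowel), it takes -ke, giving *soke*.
Since the last vowel of the past-tense form *soke* is /e/ (a front vowel), it takes -miz, giving *sokemiz*.
Since the final sound of the agentive form *sokemiz* is /z/ (a sibilant), it takes -aja, giving *sokemizaja*.

sokemizaja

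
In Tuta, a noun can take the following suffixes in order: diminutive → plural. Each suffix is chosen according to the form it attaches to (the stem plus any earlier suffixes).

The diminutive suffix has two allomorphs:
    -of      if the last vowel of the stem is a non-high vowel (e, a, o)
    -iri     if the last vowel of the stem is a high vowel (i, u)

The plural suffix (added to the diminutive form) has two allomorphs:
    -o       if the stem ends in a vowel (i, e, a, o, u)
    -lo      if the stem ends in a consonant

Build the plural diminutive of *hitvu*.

Since the last vowel of *hitvu* is /u/ (a high vowel), it takes -iri, giving *hitvuiri*.
The final sound of the diminutive form *hitvuiri* is /i/, which is a vowel, so the plural suffix is -o, giving *hitvuirio*.

hitvuirio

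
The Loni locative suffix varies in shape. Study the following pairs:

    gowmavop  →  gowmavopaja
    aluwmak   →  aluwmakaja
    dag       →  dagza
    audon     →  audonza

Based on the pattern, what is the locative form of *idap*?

idapaja

Looking at the final consonant of each stem: -aja when the stem ends in a voiceless consonant (*gowmavop*, *aluwmak*); -za when the stem ends in a voiced consonant (*dag*, *audon*).
*idap*: final consonant = /p/, voiceless → -aja → *idapaja*.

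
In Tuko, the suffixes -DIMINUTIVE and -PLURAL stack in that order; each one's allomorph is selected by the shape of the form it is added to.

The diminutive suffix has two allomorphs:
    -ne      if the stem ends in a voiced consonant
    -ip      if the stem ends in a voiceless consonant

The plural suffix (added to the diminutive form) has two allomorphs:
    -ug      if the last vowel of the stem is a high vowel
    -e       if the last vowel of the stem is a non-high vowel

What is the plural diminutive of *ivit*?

*ivit*: final consonant = /t/, voiceless → -ip → *ivitip*.
Since the last vowel of the diminutive form *ivitip* is /i/ (a high vowel), it takes -ug, giving *ivitipug*.

ivitipug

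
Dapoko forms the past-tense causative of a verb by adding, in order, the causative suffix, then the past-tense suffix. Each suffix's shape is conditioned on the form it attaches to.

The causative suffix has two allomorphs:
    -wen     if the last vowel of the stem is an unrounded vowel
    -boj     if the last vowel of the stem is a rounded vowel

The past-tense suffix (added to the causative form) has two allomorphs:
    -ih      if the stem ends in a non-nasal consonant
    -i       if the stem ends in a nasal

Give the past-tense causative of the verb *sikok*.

*sikok* — last vowel /o/ (a rounded vowel) → -boj → *sikokboj*.
The causative form *sikokboj*: final consonant = /j/, non-nasal → -ih → *sikokbojih*.

sikokbojih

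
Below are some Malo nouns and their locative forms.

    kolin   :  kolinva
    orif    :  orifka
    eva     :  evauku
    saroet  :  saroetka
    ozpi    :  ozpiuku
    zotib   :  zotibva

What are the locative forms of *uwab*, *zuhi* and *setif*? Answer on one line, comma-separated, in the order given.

uwabva, zuhiuku, setifka

Looking at the final sound of each stem: -ka when the stem ends in a voiceless consonant (*orif*, *saroet*); -va when the stem ends in a voiced consonant (*kolin*, *zotib*); -uku when the stem ends in a vowel (*eva*, *ozpi*).
*uwab*: final sound = /b/, a voiced consonant → -va → *uwabva*.
Since the final sound of *zuhi* is /i/ (a vowel), it takes -uku, giving *zuhiuku*.
*setif*: final sound = /f/, a voiceless consonant → -ka → *setifka*.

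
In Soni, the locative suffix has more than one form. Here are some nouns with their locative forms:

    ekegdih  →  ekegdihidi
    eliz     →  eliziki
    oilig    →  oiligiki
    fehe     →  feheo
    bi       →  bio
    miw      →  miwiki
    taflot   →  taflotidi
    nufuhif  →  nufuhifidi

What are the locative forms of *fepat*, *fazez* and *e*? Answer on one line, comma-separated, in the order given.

Looking at the final sound of each stem: -idi when the stem ends in a voiceless consonant (*ekegdih*, *taflot*, *nufuhif*); -iki when the stem ends in a voiced consonant (*eliz*, *oilig*, *miw*); -o when the stem ends in a vowel (*fehe*, *bi*).
*fepat* — final sound /t/ (a voiceless consonant) → -idi → *fepatidi*.
The final sound of *fazez* is /z/, which is a voiced consonant, so the suffix is -iki, giving *fazeziki*.
The final sound of *e* is /e/, which is a vowel, so the suffix is -o, giving *eo*.

fepatidi, fazeziki, eo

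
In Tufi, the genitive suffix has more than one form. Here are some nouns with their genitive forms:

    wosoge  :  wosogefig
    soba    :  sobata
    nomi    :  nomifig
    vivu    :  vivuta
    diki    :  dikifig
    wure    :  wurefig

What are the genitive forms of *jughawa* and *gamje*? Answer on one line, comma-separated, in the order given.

The alternation tracks the last vowel of the stem — -fig when the last vowel of the stem is a front vowel (*wosoge*, *nomi*, *diki*, *wure*); -ta when the last vowel of the stem is a back vowel (*soba*, *vivu*).
*jughawa* — last vowel /a/ (a back vowel) → -ta → *jughawata*.
*gamje* — last vowel /e/ (a front vowel) → -fig → *gamjefig*.

jughawata, gamjefig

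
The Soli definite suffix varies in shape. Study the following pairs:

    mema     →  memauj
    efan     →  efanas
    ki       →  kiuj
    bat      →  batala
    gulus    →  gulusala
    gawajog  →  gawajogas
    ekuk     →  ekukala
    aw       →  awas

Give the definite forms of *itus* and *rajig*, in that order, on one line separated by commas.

itusala, rajigas

The pattern is voicing of the final sound: -ala when the stem ends in a voiceless consonant (*bat*, *gulus*, *ekuk*); -as when the stem ends in a voiced consonant (*efan*, *gawajog*, *aw*); -uj when the stem ends in a vowel (*mema*, *ki*).
*itus*: final sound = /s/, a voiceless consonant → -ala → *itusala*.
*rajig*: final sound = /g/, a voiced consonant → -as → *rajigas*.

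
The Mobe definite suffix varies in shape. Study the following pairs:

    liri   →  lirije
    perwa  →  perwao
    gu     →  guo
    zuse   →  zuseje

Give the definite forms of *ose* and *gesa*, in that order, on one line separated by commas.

oseje, gesao

The suffix is conditioned by the last vowel: -je when the last vowel of the stem is a front vowel (*liri*, *zuse*); -o when the last vowel of the stem is a back vowel (*perwa*, *gu*).
The last vowel of *ose* is /e/, which is a front vowel, so the suffix is -je, giving *oseje*.
*gesa* — last vowel /a/ (a back vowel) → -o → *gesao*.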